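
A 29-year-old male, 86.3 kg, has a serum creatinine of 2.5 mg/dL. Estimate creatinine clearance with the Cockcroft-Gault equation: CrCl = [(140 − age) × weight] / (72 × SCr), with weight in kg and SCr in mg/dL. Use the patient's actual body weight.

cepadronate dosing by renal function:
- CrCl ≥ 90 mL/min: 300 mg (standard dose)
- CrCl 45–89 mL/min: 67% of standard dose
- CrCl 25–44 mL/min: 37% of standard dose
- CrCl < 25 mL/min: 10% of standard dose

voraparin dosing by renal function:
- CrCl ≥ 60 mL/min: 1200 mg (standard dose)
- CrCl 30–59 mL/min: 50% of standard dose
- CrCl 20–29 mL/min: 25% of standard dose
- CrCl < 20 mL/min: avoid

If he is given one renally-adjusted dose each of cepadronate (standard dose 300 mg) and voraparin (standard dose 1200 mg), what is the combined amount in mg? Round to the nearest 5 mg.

CrCl = (140 − 29) × 86.3 / (72 × 2.5) = 9579.3 / 180.00 ≈ 53.2 mL/min
CrCl ≈ 53 mL/min.
cepadronate: 45–89 mL/min → 67% of 300 mg = 201 mg.
voraparin: 30–59 mL/min → 50% of 1200 mg = 600 mg.
Total = 201 + 600 = 801 mg.

800 mg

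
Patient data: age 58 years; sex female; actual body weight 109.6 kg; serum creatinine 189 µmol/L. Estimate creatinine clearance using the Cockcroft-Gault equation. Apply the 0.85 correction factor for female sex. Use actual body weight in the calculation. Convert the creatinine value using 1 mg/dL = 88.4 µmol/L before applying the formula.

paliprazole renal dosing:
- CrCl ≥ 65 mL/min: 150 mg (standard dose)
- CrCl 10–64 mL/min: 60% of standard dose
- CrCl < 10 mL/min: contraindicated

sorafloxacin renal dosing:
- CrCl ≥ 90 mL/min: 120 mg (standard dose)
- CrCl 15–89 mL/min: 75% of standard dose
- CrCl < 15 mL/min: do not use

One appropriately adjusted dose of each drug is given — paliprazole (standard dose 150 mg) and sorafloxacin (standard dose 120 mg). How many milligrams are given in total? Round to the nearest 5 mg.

SCr = 189 / 88.4 = 2.138 mg/dL
CrCl = (140 − 58) × 109.6 / (72 × 2.138) × 0.85 = 8987.2 / 153.94 × 0.85 ≈ 49.6 mL/min
CrCl ≈ 50 mL/min.
paliprazole: 10–64 mL/min → 60% of 150 mg = 90 mg.
sorafloxacin: 15–89 mL/min → 75% of 120 mg = 90 mg.
Total = 90 + 90 = 180 mg.

180 mg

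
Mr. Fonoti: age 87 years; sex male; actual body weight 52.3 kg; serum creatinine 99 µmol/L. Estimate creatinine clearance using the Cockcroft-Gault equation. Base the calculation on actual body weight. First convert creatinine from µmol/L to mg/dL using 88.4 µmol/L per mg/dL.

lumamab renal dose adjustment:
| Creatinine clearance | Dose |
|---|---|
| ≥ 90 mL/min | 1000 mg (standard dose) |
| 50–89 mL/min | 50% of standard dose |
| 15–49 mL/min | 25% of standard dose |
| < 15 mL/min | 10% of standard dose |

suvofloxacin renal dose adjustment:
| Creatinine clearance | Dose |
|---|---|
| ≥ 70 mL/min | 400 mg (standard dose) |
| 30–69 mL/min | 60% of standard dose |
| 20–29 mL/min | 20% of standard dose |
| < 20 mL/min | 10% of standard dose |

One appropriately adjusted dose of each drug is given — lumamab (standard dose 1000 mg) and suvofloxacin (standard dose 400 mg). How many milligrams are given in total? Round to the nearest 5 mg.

SCr = 99 / 88.4 = 1.12 mg/dL
CrCl = (140 − 87) × 52.3 / (72 × 1.12) = 2771.9 / 80.64 ≈ 34.4 mL/min
CrCl ≈ 34 mL/min.
lumamab: 15–49 mL/min → 25% of 1000 mg = 250 mg.
suvofloxacin: 30–69 mL/min → 60% of 400 mg = 240 mg.
Total = 250 + 240 = 490 mg.

490 mg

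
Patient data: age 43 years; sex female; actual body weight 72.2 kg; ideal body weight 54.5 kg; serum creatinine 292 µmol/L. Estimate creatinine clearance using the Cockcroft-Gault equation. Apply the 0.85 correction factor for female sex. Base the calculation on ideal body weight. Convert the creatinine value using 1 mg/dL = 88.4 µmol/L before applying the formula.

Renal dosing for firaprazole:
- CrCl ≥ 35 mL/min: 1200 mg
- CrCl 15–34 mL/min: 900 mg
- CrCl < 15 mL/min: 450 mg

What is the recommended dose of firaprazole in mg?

SCr = 292 / 88.4 = 3.303 mg/dL
CrCl = (140 − 43) × 54.5 / (72 × 3.303) × 0.85 = 5286.5 / 237.82 × 0.85 ≈ 18.9 mL/min
CrCl ≈ 19 mL/min → bracket 15–34 mL/min.
Dose for this bracket: 900 mg.

900 mg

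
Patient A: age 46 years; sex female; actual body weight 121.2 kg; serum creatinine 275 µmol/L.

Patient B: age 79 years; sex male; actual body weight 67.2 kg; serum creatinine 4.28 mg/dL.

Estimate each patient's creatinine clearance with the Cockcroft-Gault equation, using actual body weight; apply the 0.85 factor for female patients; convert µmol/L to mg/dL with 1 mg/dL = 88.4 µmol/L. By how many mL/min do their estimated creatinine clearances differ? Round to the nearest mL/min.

30 mL/min

Patient A: SCr = 275 / 88.4 = 3.111 mg/dL
Patient A: CrCl = (140 − 46) × 121.2 / (72 × 3.111) × 0.85 = 11392.8 / 223.99 × 0.85 ≈ 43.2 mL/min
Patient B: CrCl = (140 − 79) × 67.2 / (72 × 4.28) = 4099.2 / 308.16 ≈ 13.3 mL/min
|43.2 − 13.3| = 29.9 mL/min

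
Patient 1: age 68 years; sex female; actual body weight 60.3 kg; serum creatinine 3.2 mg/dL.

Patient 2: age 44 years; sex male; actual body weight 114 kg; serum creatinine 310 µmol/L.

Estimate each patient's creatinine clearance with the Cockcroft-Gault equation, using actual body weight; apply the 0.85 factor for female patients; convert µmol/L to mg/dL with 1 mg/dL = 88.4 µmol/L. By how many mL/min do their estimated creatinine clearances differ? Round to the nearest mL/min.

Patient 1: CrCl = (140 − 68) × 60.3 / (72 × 3.2) × 0.85 = 4341.6 / 230.40 × 0.85 ≈ 16.0 mL/min
Patient 2: SCr = 310 / 88.4 = 3.507 mg/dL
Patient 2: CrCl = (140 − 44) × 114 / (72 × 3.507) = 10944.0 / 252.50 ≈ 43.3 mL/min
|16.0 − 43.3| = 27.3 mL/min

27 mL/min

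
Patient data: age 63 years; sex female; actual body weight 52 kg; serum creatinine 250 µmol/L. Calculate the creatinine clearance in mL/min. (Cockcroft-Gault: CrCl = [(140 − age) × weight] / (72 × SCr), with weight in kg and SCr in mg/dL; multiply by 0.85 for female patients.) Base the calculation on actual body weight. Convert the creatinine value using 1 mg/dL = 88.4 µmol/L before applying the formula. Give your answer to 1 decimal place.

SCr = 250 / 88.4 = 2.828 mg/dL
CrCl = (140 − 63) × 52 / (72 × 2.828) × 0.85 = 4004.0 / 203.62 × 0.85 ≈ 16.7 mL/min

16.7 mL/min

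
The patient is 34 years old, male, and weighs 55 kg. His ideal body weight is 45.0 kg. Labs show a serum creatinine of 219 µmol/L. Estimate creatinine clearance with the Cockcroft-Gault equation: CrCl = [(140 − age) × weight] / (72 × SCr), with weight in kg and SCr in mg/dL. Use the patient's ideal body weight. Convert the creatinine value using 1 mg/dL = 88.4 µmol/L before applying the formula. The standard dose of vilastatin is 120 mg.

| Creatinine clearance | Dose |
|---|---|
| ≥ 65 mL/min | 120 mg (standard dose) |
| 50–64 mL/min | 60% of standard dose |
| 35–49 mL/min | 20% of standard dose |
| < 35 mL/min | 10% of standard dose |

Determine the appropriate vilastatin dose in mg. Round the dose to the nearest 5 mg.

SCr = 219 / 88.4 = 2.477 mg/dL
CrCl = (140 − 34) × 45 / (72 × 2.477) = 4770.0 / 178.34 ≈ 26.7 mL/min
CrCl ≈ 27 mL/min → bracket < 35 mL/min.
10% of 120 mg = 12 mg → 10 mg

10 mg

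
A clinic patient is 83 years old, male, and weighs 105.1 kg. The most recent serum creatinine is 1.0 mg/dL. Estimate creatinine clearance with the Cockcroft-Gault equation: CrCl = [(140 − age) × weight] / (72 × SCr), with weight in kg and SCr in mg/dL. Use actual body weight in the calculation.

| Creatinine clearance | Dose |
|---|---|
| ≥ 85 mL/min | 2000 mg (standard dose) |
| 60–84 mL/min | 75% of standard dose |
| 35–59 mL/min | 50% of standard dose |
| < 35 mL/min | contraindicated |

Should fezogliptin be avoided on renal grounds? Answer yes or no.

no

CrCl = (140 − 83) × 105.1 / (72 × 1) = 5990.7 / 72.00 ≈ 83.2 mL/min
CrCl ≈ 83 mL/min, which is ≥ 35 mL/min.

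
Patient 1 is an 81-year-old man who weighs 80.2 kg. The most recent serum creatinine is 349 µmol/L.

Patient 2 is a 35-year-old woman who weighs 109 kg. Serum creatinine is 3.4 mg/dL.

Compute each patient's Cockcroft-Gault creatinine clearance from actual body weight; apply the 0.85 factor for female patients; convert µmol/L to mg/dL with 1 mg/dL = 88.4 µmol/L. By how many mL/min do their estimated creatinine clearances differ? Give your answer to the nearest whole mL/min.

Patient 1: SCr = 349 / 88.4 = 3.948 mg/dL
Patient 1: CrCl = (140 − 81) × 80.2 / (72 × 3.948) = 4731.8 / 284.26 ≈ 16.6 mL/min
Patient 2: CrCl = (140 − 35) × 109 / (72 × 3.4) × 0.85 = 11445.0 / 244.80 × 0.85 ≈ 39.7 mL/min
|16.6 − 39.7| = 23.1 mL/min

23 mL/min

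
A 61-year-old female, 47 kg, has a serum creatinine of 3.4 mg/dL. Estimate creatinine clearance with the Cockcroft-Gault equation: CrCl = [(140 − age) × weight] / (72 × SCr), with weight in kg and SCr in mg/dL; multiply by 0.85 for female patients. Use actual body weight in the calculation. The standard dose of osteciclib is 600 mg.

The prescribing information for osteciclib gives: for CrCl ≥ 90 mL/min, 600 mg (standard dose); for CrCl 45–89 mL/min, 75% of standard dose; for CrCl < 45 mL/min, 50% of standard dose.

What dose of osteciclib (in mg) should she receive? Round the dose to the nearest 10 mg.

300 mg

CrCl = (140 − 61) × 47 / (72 × 3.4) × 0.85 = 3713.0 / 244.80 × 0.85 ≈ 12.9 mL/min
CrCl ≈ 13 mL/min → bracket < 45 mL/min.
50% of 600 mg = 300 mg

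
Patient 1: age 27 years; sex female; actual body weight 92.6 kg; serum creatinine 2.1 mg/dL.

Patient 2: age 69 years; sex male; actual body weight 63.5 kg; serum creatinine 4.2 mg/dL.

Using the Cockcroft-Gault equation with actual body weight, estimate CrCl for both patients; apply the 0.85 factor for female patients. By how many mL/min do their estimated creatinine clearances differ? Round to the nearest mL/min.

Patient 1: CrCl = (140 − 27) × 92.6 / (72 × 2.1) × 0.85 = 10463.8 / 151.20 × 0.85 ≈ 58.8 mL/min
Patient 2: CrCl = (140 − 69) × 63.5 / (72 × 4.2) = 4508.5 / 302.40 ≈ 14.9 mL/min
|58.8 − 14.9| = 43.9 mL/min

44 mL/min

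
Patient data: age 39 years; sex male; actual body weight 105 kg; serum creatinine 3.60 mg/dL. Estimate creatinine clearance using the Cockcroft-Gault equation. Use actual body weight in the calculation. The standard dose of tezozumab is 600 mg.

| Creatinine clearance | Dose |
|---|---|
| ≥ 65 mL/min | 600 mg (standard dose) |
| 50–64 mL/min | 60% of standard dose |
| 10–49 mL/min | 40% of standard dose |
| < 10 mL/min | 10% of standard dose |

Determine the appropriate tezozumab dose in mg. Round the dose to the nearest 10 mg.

240 mg

CrCl = (140 − 39) × 105 / (72 × 3.6) = 10605.0 / 259.20 ≈ 40.9 mL/min
CrCl ≈ 41 mL/min → bracket 10–49 mL/min.
40% of 600 mg = 240 mg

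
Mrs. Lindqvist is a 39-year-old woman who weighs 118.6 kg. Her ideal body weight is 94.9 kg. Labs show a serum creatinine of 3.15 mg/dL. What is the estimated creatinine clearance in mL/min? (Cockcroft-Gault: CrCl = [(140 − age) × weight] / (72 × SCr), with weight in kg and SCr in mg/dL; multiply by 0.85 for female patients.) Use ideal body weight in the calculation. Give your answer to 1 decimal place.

35.9 mL/min

CrCl = (140 − 39) × 94.9 / (72 × 3.15) × 0.85 = 9584.9 / 226.80 × 0.85 ≈ 35.9 mL/min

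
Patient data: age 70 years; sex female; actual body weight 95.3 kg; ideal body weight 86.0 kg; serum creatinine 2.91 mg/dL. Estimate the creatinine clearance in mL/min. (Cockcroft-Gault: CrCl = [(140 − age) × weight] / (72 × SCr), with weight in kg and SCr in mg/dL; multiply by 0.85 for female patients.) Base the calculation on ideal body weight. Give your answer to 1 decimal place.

CrCl = (140 − 70) × 86 / (72 × 2.91) × 0.85 = 6020.0 / 209.52 × 0.85 ≈ 24.4 mL/min

24.4 mL/min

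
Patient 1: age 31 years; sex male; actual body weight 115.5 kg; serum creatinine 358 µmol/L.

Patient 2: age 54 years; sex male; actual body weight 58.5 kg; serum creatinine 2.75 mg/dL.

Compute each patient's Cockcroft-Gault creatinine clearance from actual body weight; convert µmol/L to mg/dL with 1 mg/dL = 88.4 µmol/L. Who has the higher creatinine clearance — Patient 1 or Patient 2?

Patient 1: SCr = 358 / 88.4 = 4.05 mg/dL
Patient 1: CrCl = (140 − 31) × 115.5 / (72 × 4.05) = 12589.5 / 291.60 ≈ 43.2 mL/min
Patient 2: CrCl = (140 − 54) × 58.5 / (72 × 2.75) = 5031.0 / 198.00 ≈ 25.4 mL/min
43.2 vs 25.4 mL/min → Patient 1 is higher.

Patient 1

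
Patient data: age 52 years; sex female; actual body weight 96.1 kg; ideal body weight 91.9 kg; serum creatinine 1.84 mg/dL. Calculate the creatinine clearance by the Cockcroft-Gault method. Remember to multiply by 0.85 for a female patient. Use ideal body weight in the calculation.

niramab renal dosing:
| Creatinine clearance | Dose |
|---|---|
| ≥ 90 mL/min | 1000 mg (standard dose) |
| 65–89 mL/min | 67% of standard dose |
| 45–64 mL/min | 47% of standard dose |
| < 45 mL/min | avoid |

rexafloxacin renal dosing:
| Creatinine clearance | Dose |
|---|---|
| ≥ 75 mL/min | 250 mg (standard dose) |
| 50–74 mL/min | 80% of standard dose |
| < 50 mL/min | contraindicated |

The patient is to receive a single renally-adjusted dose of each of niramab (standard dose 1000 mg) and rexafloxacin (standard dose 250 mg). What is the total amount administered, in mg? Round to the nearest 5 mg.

670 mg

CrCl = (140 − 52) × 91.9 / (72 × 1.84) × 0.85 = 8087.2 / 132.48 × 0.85 ≈ 51.9 mL/min
CrCl ≈ 52 mL/min.
niramab: 45–64 mL/min → 47% of 1000 mg = 470 mg.
rexafloxacin: 50–74 mL/min → 80% of 250 mg = 200 mg.
Total = 470 + 200 = 670 mg.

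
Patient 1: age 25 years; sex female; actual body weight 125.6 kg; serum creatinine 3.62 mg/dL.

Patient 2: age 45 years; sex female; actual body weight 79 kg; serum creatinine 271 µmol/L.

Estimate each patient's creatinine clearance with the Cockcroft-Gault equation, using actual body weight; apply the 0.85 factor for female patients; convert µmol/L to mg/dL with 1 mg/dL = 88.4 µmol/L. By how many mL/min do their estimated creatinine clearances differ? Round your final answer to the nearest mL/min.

18 mL/min

Patient 1: CrCl = (140 − 25) × 125.6 / (72 × 3.62) × 0.85 = 14444.0 / 260.64 × 0.85 ≈ 47.1 mL/min
Patient 2: SCr = 271 / 88.4 = 3.066 mg/dL
Patient 2: CrCl = (140 − 45) × 79 / (72 × 3.066) × 0.85 = 7505.0 / 220.75 × 0.85 ≈ 28.9 mL/min
|47.1 − 28.9| = 18.2 mL/min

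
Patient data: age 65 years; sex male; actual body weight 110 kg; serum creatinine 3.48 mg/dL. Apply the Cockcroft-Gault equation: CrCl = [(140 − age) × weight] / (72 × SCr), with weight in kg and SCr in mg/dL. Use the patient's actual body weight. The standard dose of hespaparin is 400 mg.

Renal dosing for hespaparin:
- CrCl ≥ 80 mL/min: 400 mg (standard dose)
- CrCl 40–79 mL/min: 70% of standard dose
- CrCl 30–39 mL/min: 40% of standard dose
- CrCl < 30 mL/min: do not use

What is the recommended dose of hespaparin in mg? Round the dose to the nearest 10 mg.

160 mg

CrCl = (140 − 65) × 110 / (72 × 3.48) = 8250.0 / 250.56 ≈ 32.9 mL/min
CrCl ≈ 33 mL/min → bracket 30–39 mL/min.
40% of 400 mg = 160 mg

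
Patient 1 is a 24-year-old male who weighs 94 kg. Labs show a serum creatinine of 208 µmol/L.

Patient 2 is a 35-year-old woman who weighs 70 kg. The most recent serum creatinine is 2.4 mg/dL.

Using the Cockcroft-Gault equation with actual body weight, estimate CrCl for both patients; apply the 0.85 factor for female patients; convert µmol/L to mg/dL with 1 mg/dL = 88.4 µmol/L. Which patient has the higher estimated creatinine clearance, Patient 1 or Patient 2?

Patient 1

Patient 1: SCr = 208 / 88.4 = 2.353 mg/dL
Patient 1: CrCl = (140 − 24) × 94 / (72 × 2.353) = 10904.0 / 169.42 ≈ 64.4 mL/min
Patient 2: CrCl = (140 − 35) × 70 / (72 × 2.4) × 0.85 = 7350.0 / 172.80 × 0.85 ≈ 36.2 mL/min
64.4 vs 36.2 mL/min → Patient 1 is higher.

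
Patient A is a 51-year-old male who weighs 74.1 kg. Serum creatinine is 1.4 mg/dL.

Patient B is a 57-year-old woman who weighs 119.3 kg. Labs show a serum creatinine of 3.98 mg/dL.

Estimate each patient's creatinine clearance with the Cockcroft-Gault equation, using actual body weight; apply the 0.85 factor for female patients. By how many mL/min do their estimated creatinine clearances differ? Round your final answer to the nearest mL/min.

36 mL/min

Patient A: CrCl = (140 − 51) × 74.1 / (72 × 1.4) = 6594.9 / 100.80 ≈ 65.4 mL/min
Patient B: CrCl = (140 − 57) × 119.3 / (72 × 3.98) × 0.85 = 9901.9 / 286.56 × 0.85 ≈ 29.4 mL/min
|65.4 − 29.4| = 36.0 mL/min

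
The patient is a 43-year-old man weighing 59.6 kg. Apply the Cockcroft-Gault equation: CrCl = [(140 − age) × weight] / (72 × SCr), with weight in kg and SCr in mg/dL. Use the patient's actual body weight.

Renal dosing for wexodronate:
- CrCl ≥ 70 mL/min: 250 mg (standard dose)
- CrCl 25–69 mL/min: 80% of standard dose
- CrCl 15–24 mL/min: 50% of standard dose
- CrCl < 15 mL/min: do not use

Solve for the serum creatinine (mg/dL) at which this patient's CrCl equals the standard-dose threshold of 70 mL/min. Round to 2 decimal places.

1.15 mg/dL

Standard dose requires CrCl ≥ 70 mL/min.
Set (140 − 43) × 59.6 / (72 × SCr) = 70
SCr = (140 − 43) × 59.6 / (72 × 70) = 1.147 mg/dL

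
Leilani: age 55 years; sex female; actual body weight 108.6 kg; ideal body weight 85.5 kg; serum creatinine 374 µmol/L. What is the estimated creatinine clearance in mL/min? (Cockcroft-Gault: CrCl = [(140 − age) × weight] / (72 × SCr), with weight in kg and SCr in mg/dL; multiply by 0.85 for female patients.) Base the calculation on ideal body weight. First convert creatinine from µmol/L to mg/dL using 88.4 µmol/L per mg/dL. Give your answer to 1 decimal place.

20.3 mL/min

SCr = 374 / 88.4 = 4.231 mg/dL
CrCl = (140 − 55) × 85.5 / (72 × 4.231) × 0.85 = 7267.5 / 304.63 × 0.85 ≈ 20.3 mL/min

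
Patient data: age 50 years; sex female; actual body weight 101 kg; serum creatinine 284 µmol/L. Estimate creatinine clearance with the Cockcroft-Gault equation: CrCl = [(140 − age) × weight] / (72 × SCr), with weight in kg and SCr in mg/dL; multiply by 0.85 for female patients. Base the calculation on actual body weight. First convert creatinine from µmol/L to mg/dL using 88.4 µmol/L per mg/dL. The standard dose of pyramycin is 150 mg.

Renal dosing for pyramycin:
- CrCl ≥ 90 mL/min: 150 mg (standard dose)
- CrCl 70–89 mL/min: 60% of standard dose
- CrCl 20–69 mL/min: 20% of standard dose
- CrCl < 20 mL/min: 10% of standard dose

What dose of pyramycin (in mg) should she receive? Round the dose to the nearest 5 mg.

SCr = 284 / 88.4 = 3.213 mg/dL
CrCl = (140 − 50) × 101 / (72 × 3.213) × 0.85 = 9090.0 / 231.34 × 0.85 ≈ 33.4 mL/min
CrCl ≈ 33 mL/min → bracket 20–69 mL/min.
20% of 150 mg = 30 mg

30 mg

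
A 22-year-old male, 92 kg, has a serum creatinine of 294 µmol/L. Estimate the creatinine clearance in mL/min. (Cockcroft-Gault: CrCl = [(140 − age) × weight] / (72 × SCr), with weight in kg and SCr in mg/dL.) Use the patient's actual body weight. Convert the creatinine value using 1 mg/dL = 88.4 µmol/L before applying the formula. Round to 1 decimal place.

45.3 mL/min

SCr = 294 / 88.4 = 3.326 mg/dL
CrCl = (140 − 22) × 92 / (72 × 3.326) = 10856.0 / 239.47 ≈ 45.3 mL/min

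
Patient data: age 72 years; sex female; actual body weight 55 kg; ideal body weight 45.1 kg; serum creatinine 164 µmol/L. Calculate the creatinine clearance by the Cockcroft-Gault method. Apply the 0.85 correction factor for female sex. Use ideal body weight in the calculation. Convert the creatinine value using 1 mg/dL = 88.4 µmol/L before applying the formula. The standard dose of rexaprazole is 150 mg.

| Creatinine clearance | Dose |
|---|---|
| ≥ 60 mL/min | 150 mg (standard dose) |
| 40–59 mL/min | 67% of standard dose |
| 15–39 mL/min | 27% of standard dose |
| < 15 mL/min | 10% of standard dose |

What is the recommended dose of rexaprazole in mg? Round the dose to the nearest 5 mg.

40 mg

SCr = 164 / 88.4 = 1.855 mg/dL
CrCl = (140 − 72) × 45.1 / (72 × 1.855) × 0.85 = 3066.8 / 133.56 × 0.85 ≈ 19.5 mL/min
CrCl ≈ 20 mL/min → bracket 15–39 mL/min.
27% of 150 mg = 40.5 mg → 40 mg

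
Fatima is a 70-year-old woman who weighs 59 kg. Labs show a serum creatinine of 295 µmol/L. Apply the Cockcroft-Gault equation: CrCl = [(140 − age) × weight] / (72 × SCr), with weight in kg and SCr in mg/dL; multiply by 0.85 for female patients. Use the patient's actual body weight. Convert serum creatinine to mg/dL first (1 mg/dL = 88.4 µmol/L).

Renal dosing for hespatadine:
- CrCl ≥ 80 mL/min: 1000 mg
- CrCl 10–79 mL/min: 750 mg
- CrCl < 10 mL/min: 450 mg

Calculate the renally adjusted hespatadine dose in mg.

750 mg

SCr = 295 / 88.4 = 3.337 mg/dL
CrCl = (140 − 70) × 59 / (72 × 3.337) × 0.85 = 4130.0 / 240.26 × 0.85 ≈ 14.6 mL/min
CrCl ≈ 15 mL/min → bracket 10–79 mL/min.
Dose for this bracket: 750 mg.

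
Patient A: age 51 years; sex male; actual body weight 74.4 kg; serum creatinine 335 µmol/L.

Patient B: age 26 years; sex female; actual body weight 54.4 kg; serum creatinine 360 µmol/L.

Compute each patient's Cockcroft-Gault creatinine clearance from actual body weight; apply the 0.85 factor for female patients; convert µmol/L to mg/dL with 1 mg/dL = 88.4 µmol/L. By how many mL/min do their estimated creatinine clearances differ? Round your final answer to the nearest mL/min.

6 mL/min

Patient A: SCr = 335 / 88.4 = 3.79 mg/dL
Patient A: CrCl = (140 − 51) × 74.4 / (72 × 3.79) = 6621.6 / 272.88 ≈ 24.3 mL/min
Patient B: SCr = 360 / 88.4 = 4.072 mg/dL
Patient B: CrCl = (140 − 26) × 54.4 / (72 × 4.072) × 0.85 = 6201.6 / 293.18 × 0.85 ≈ 18.0 mL/min
|24.3 − 18.0| = 6.3 mL/min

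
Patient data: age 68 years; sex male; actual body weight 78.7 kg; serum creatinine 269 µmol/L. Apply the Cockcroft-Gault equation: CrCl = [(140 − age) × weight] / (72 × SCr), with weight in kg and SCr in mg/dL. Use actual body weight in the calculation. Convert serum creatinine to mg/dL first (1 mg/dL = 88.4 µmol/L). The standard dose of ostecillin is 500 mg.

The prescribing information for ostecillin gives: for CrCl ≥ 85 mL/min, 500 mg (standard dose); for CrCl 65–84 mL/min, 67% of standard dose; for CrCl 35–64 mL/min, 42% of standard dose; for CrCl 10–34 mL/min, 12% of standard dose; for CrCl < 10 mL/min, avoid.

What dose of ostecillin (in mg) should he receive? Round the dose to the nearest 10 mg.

60 mg

SCr = 269 / 88.4 = 3.043 mg/dL
CrCl = (140 − 68) × 78.7 / (72 × 3.043) = 5666.4 / 219.10 ≈ 25.9 mL/min
CrCl ≈ 26 mL/min → bracket 10–34 mL/min.
12% of 500 mg = 60 mg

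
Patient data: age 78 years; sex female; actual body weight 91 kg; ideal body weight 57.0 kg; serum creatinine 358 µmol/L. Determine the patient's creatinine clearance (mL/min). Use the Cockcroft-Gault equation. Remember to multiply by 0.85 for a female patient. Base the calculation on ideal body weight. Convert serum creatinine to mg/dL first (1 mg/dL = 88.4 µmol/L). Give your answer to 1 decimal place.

10.3 mL/min

SCr = 358 / 88.4 = 4.05 mg/dL
CrCl = (140 − 78) × 57 / (72 × 4.05) × 0.85 = 3534.0 / 291.60 × 0.85 ≈ 10.3 mL/min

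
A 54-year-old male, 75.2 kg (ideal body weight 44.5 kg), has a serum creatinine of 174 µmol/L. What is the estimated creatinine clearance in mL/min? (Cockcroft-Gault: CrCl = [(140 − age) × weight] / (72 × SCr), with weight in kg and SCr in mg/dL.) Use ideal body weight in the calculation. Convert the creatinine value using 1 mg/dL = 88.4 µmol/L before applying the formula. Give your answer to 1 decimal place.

27.0 mL/min

SCr = 174 / 88.4 = 1.968 mg/dL
CrCl = (140 − 54) × 44.5 / (72 × 1.968) = 3827.0 / 141.70 ≈ 27.0 mL/min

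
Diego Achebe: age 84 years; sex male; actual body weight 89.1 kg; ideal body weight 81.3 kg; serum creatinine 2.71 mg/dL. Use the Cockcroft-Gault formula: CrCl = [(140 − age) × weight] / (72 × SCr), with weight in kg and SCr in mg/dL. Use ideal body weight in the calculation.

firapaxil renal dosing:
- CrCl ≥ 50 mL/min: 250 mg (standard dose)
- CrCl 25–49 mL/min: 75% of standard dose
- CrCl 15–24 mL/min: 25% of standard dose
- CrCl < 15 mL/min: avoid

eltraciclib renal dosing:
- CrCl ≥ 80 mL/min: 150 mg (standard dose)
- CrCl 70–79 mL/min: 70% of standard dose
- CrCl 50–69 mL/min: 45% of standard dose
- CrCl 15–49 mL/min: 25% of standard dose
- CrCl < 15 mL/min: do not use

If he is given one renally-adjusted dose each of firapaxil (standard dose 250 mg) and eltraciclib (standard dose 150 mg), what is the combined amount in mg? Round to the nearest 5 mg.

100 mg

CrCl = (140 − 84) × 81.3 / (72 × 2.71) = 4552.8 / 195.12 ≈ 23.3 mL/min
CrCl ≈ 23 mL/min.
firapaxil: 15–24 mL/min → 25% of 250 mg = 62.5 mg.
eltraciclib: 15–49 mL/min → 25% of 150 mg = 37.5 mg.
Total = 62.5 + 37.5 = 100 mg.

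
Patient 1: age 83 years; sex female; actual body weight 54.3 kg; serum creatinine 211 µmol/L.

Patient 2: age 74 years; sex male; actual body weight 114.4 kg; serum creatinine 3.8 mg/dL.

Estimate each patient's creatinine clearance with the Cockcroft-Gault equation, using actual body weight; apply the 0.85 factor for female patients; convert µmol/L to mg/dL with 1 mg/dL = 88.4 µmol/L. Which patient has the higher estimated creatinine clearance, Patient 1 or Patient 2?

Patient 2

Patient 1: SCr = 211 / 88.4 = 2.387 mg/dL
Patient 1: CrCl = (140 − 83) × 54.3 / (72 × 2.387) × 0.85 = 3095.1 / 171.86 × 0.85 ≈ 15.3 mL/min
Patient 2: CrCl = (140 − 74) × 114.4 / (72 × 3.8) = 7550.4 / 273.60 ≈ 27.6 mL/min
15.3 vs 27.6 mL/min → Patient 2 is higher.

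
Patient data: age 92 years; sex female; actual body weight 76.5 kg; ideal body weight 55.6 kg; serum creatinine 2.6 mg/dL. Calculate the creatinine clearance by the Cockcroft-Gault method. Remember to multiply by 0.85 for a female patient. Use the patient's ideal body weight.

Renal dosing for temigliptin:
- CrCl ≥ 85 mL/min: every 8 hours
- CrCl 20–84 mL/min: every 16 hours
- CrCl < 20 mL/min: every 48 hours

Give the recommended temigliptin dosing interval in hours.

CrCl = (140 − 92) × 55.6 / (72 × 2.6) × 0.85 = 2668.8 / 187.20 × 0.85 ≈ 12.1 mL/min
CrCl ≈ 12 mL/min → bracket < 20 mL/min → every 48 hours.

every 48 hours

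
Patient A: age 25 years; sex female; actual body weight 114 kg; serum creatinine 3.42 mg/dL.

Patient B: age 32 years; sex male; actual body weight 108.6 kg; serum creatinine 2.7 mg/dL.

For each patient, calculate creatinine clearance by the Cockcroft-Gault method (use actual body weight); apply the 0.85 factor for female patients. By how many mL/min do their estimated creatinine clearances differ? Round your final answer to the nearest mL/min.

15 mL/min

Patient A: CrCl = (140 − 25) × 114 / (72 × 3.42) × 0.85 = 13110.0 / 246.24 × 0.85 ≈ 45.3 mL/min
Patient B: CrCl = (140 − 32) × 108.6 / (72 × 2.7) = 11728.8 / 194.40 ≈ 60.3 mL/min
|45.3 − 60.3| = 15.0 mL/min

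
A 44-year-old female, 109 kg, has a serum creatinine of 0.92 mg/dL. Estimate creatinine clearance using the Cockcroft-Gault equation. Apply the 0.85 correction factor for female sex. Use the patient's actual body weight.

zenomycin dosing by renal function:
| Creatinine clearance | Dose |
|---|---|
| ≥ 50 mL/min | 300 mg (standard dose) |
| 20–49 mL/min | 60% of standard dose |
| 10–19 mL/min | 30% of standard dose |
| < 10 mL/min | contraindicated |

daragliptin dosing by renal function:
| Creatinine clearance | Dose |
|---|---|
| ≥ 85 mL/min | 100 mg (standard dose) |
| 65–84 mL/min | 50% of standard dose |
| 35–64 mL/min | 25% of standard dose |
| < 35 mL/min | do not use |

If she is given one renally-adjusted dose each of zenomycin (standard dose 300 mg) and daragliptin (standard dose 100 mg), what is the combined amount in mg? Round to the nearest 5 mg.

CrCl = (140 − 44) × 109 / (72 × 0.92) × 0.85 = 10464.0 / 66.24 × 0.85 ≈ 134.3 mL/min
CrCl ≈ 134 mL/min.
zenomycin: ≥ 50 mL/min → 100% of 300 mg = 300 mg.
daragliptin: ≥ 85 mL/min → 100% of 100 mg = 100 mg.
Total = 300 + 100 = 400 mg.

400 mg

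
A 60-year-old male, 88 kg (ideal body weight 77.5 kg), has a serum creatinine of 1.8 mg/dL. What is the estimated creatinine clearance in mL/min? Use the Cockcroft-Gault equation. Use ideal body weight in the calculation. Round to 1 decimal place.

47.8 mL/min

CrCl = (140 − 60) × 77.5 / (72 × 1.8) = 6200.0 / 129.60 ≈ 47.8 mL/min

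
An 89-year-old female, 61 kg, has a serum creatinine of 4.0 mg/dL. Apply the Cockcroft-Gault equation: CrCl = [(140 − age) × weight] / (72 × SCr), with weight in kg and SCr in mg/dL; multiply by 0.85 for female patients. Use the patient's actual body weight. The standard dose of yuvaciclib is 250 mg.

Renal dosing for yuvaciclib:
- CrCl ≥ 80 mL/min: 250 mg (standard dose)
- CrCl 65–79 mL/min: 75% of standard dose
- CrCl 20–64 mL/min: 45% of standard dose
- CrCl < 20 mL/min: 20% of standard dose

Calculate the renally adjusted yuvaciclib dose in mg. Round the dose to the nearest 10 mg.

50 mg

CrCl = (140 − 89) × 61 / (72 × 4) × 0.85 = 3111.0 / 288.00 × 0.85 ≈ 9.2 mL/min
CrCl ≈ 9 mL/min → bracket < 20 mL/min.
20% of 250 mg = 50 mg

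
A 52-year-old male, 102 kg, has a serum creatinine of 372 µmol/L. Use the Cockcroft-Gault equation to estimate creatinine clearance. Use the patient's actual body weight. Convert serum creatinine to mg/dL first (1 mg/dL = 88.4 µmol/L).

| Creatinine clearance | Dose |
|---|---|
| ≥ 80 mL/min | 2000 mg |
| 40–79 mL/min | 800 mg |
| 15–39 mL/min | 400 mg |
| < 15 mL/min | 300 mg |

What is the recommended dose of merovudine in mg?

SCr = 372 / 88.4 = 4.208 mg/dL
CrCl = (140 − 52) × 102 / (72 × 4.208) = 8976.0 / 302.98 ≈ 29.6 mL/min
CrCl ≈ 30 mL/min → bracket 15–39 mL/min.
Dose for this bracket: 400 mg.

400 mg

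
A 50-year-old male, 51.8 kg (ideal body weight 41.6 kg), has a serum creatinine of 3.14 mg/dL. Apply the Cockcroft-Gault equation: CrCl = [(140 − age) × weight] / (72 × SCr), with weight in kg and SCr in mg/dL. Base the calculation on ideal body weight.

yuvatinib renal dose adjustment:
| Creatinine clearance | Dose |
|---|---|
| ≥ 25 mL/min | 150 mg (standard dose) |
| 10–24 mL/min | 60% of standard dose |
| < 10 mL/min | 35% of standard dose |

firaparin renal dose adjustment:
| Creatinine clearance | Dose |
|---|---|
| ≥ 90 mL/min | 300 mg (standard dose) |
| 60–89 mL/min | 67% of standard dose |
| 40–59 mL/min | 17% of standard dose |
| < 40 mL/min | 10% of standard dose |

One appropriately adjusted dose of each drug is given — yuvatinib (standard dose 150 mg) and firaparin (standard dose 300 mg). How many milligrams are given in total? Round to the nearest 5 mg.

120 mg

CrCl = (140 − 50) × 41.6 / (72 × 3.14) = 3744.0 / 226.08 ≈ 16.6 mL/min
CrCl ≈ 17 mL/min.
yuvatinib: 10–24 mL/min → 60% of 150 mg = 90 mg.
firaparin: < 40 mL/min → 10% of 300 mg = 30 mg.
Total = 90 + 30 = 120 mg.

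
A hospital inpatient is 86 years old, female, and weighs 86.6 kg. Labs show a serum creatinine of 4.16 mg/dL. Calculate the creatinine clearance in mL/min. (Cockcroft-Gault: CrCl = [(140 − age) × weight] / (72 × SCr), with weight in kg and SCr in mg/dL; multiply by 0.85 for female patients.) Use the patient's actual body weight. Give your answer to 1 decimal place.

CrCl = (140 − 86) × 86.6 / (72 × 4.16) × 0.85 = 4676.4 / 299.52 × 0.85 ≈ 13.3 mL/min

13.3 mL/min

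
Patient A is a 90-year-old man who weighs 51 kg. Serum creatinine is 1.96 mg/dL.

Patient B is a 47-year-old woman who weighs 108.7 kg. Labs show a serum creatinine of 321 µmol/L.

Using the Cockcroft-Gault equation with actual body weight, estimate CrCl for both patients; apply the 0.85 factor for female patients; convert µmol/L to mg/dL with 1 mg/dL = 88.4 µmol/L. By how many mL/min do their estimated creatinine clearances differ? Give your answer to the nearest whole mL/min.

Patient A: CrCl = (140 − 90) × 51 / (72 × 1.96) = 2550.0 / 141.12 ≈ 18.1 mL/min
Patient B: SCr = 321 / 88.4 = 3.631 mg/dL
Patient B: CrCl = (140 − 47) × 108.7 / (72 × 3.631) × 0.85 = 10109.1 / 261.43 × 0.85 ≈ 32.9 mL/min
|18.1 − 32.9| = 14.8 mL/min

15 mL/min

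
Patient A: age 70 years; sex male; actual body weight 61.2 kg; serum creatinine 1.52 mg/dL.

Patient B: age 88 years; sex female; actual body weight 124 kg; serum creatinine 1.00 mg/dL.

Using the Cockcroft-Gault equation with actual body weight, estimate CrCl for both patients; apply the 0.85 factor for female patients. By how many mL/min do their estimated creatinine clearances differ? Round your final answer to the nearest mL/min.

37 mL/min

Patient A: CrCl = (140 − 70) × 61.2 / (72 × 1.52) = 4284.0 / 109.44 ≈ 39.1 mL/min
Patient B: CrCl = (140 − 88) × 124 / (72 × 1) × 0.85 = 6448.0 / 72.00 × 0.85 ≈ 76.1 mL/min
|39.1 − 76.1| = 37.0 mL/min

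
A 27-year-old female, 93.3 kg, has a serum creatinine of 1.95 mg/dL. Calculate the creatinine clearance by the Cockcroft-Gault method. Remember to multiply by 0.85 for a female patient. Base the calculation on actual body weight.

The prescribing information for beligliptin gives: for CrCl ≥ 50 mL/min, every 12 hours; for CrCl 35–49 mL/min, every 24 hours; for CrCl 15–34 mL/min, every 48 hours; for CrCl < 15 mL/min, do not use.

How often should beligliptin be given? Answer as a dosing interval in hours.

every 12 hours

CrCl = (140 − 27) × 93.3 / (72 × 1.95) × 0.85 = 10542.9 / 140.40 × 0.85 ≈ 63.8 mL/min
CrCl ≈ 64 mL/min → bracket ≥ 50 mL/min → every 12 hours.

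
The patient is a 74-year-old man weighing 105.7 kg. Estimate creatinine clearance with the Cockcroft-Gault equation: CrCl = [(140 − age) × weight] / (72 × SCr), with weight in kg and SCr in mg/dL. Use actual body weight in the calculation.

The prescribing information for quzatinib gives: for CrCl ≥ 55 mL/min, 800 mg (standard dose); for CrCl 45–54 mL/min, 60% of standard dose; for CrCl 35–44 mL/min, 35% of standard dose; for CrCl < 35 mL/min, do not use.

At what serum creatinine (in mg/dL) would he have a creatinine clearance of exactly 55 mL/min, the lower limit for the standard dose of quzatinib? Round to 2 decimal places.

1.76 mg/dL

Standard dose requires CrCl ≥ 55 mL/min.
Set (140 − 74) × 105.7 / (72 × SCr) = 55
SCr = (140 − 74) × 105.7 / (72 × 55) = 1.762 mg/dL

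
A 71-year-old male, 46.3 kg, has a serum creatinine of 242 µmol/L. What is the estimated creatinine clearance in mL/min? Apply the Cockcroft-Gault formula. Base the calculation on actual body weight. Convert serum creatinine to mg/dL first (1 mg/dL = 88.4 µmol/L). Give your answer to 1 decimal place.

SCr = 242 / 88.4 = 2.738 mg/dL
CrCl = (140 − 71) × 46.3 / (72 × 2.738) = 3194.7 / 197.14 ≈ 16.2 mL/min

16.2 mL/min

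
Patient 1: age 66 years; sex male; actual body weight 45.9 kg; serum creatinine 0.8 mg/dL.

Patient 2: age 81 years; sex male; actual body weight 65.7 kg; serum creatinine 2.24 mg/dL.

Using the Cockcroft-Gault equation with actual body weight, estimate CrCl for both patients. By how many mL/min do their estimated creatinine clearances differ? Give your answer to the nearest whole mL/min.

Patient 1: CrCl = (140 − 66) × 45.9 / (72 × 0.8) = 3396.6 / 57.60 ≈ 59.0 mL/min
Patient 2: CrCl = (140 − 81) × 65.7 / (72 × 2.24) = 3876.3 / 161.28 ≈ 24.0 mL/min
|59.0 − 24.0| = 35.0 mL/min

35 mL/min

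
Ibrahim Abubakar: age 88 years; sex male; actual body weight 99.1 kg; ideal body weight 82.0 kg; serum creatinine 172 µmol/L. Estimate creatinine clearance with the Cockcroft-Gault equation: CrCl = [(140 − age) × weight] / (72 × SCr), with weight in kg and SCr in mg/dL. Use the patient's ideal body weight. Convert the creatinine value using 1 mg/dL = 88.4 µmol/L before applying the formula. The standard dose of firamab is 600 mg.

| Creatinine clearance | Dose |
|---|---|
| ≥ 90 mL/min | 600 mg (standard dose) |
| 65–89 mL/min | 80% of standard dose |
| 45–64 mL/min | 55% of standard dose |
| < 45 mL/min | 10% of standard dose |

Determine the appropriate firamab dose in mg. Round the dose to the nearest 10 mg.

SCr = 172 / 88.4 = 1.946 mg/dL
CrCl = (140 − 88) × 82 / (72 × 1.946) = 4264.0 / 140.11 ≈ 30.4 mL/min
CrCl ≈ 30 mL/min → bracket < 45 mL/min.
10% of 600 mg = 60 mg

60 mg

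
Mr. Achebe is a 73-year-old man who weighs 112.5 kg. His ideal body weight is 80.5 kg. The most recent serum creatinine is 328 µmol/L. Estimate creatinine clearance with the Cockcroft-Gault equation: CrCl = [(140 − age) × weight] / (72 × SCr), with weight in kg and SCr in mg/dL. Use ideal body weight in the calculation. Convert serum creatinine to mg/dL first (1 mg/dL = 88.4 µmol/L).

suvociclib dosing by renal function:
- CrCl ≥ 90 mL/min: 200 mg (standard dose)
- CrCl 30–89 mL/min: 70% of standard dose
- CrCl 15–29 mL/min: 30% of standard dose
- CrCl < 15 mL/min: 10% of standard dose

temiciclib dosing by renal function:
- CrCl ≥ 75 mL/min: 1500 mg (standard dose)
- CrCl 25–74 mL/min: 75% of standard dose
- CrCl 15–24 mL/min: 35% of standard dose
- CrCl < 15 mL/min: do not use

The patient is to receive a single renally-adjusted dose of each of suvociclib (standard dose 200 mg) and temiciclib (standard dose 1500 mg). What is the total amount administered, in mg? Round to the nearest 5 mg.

SCr = 328 / 88.4 = 3.71 mg/dL
CrCl = (140 − 73) × 80.5 / (72 × 3.71) = 5393.5 / 267.12 ≈ 20.2 mL/min
CrCl ≈ 20 mL/min.
suvociclib: 15–29 mL/min → 30% of 200 mg = 60 mg.
temiciclib: 15–24 mL/min → 35% of 1500 mg = 525 mg.
Total = 60 + 525 = 585 mg.

585 mg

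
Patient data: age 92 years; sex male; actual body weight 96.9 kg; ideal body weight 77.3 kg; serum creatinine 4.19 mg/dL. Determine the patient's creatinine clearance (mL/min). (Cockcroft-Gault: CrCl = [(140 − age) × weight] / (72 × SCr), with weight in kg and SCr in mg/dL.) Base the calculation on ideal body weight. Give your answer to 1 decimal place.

12.3 mL/min

CrCl = (140 − 92) × 77.3 / (72 × 4.19) = 3710.4 / 301.68 ≈ 12.3 mL/min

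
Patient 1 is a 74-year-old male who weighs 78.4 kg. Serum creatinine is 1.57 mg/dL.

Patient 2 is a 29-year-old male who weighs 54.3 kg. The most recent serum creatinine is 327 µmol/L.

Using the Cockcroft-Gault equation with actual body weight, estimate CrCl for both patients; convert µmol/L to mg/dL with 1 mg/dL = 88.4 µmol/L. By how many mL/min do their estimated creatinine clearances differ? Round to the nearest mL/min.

Patient 1: CrCl = (140 − 74) × 78.4 / (72 × 1.57) = 5174.4 / 113.04 ≈ 45.8 mL/min
Patient 2: SCr = 327 / 88.4 = 3.699 mg/dL
Patient 2: CrCl = (140 − 29) × 54.3 / (72 × 3.699) = 6027.3 / 266.33 ≈ 22.6 mL/min
|45.8 − 22.6| = 23.2 mL/min

23 mL/min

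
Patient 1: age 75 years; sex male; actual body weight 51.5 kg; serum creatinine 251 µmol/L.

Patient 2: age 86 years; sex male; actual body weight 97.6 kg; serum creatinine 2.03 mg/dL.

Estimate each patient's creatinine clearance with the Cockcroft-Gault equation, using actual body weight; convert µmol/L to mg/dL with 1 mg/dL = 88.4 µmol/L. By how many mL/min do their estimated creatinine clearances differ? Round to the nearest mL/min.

20 mL/min

Patient 1: SCr = 251 / 88.4 = 2.839 mg/dL
Patient 1: CrCl = (140 − 75) × 51.5 / (72 × 2.839) = 3347.5 / 204.41 ≈ 16.4 mL/min
Patient 2: CrCl = (140 − 86) × 97.6 / (72 × 2.03) = 5270.4 / 146.16 ≈ 36.1 mL/min
|16.4 − 36.1| = 19.7 mL/min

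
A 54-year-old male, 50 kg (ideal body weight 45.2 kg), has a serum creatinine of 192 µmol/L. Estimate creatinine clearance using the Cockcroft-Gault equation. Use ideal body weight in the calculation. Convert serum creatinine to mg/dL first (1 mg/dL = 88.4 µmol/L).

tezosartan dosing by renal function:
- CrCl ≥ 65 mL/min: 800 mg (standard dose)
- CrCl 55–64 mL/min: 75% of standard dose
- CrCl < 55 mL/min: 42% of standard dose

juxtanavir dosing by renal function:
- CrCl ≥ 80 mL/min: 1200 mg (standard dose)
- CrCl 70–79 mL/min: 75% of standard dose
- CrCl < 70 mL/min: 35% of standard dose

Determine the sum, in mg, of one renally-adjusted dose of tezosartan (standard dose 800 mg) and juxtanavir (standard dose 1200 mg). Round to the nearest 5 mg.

SCr = 192 / 88.4 = 2.172 mg/dL
CrCl = (140 − 54) × 45.2 / (72 × 2.172) = 3887.2 / 156.38 ≈ 24.9 mL/min
CrCl ≈ 25 mL/min.
tezosartan: < 55 mL/min → 42% of 800 mg = 336 mg.
juxtanavir: < 70 mL/min → 35% of 1200 mg = 420 mg.
Total = 336 + 420 = 756 mg.

755 mg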